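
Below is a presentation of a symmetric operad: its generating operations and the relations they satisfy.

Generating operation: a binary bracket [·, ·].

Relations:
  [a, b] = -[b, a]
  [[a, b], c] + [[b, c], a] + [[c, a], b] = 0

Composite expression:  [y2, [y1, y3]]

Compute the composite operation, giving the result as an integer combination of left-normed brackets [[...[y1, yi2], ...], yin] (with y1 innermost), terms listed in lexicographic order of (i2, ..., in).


A multilinear Lie element is pinned by y1-initial words (y1 innermost).
Composite bracket: [y2, [y1, y3]]
Each bracket splits as ab - ba, giving 4 signed words (2^2 = 4).
Collect the words opening with y1:
  sign of y1y3y2 is -1, so it contributes -[[y1, y3], y2]

-[[y1, y3], y2]


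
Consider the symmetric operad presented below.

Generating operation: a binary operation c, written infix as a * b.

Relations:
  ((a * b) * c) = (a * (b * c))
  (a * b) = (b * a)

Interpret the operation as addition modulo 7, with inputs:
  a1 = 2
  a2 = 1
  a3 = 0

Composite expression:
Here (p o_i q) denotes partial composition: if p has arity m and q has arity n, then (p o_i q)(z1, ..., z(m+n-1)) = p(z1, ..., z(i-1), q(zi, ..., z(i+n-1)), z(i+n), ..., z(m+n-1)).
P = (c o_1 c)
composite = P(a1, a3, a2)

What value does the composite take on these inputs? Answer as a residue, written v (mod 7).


3 (mod 7)


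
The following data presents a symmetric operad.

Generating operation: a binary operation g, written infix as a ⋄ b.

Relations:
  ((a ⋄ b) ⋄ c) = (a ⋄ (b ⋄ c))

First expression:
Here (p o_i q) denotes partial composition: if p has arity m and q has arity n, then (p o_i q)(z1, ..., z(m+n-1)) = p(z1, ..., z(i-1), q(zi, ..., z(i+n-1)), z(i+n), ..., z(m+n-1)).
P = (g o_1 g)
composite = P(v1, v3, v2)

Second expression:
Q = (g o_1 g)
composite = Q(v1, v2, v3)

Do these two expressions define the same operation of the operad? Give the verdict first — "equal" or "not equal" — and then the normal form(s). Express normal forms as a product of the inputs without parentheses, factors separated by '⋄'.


The first expression, normalized: v1 ⋄ v3 ⋄ v2
The second expression, normalized: v1 ⋄ v2 ⋄ v3
They disagree, so not equal.

not equal; first: v1 ⋄ v3 ⋄ v2; second: v1 ⋄ v2 ⋄ v3


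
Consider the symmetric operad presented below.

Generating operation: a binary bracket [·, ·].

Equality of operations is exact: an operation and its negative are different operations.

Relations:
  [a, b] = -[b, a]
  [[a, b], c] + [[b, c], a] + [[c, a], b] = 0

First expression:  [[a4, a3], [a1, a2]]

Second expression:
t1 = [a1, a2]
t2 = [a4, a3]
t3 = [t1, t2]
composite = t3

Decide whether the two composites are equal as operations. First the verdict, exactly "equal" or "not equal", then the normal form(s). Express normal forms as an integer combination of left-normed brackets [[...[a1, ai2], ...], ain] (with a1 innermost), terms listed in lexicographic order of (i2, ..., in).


not equal: they reduce to [[[a1, a2], a3], a4] - [[[a1, a2], a4], a3] and -[[[a1, a2], a3], a4] + [[[a1, a2], a4], a3]

The first composite normalizes to [[[a1, a2], a3], a4] - [[[a1, a2], a4], a3]
The second composite normalizes to -[[[a1, a2], a3], a4] + [[[a1, a2], a4], a3]
The normal forms differ: not equal.


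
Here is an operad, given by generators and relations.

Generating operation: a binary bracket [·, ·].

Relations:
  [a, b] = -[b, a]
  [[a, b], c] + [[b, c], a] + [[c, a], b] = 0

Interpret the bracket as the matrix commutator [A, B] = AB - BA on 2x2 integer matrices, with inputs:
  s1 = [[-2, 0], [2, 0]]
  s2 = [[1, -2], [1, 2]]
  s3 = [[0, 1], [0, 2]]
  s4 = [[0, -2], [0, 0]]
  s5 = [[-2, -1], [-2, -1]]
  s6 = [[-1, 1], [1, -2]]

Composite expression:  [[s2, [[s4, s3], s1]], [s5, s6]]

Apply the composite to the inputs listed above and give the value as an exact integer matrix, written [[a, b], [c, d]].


[[24, 48], [-16, -24]]

[s4, s3] = [[0, -4], [0, 0]]
[[s4, s3], s1] = [[-8, -8], [0, 8]]
[s2, [[s4, s3], s1]] = [[8, -24], [-16, -8]]
[s5, s6] = [[1, 0], [-1, -1]]
[[s2, [[s4, s3], s1]], [s5, s6]] = [[24, 48], [-16, -24]]


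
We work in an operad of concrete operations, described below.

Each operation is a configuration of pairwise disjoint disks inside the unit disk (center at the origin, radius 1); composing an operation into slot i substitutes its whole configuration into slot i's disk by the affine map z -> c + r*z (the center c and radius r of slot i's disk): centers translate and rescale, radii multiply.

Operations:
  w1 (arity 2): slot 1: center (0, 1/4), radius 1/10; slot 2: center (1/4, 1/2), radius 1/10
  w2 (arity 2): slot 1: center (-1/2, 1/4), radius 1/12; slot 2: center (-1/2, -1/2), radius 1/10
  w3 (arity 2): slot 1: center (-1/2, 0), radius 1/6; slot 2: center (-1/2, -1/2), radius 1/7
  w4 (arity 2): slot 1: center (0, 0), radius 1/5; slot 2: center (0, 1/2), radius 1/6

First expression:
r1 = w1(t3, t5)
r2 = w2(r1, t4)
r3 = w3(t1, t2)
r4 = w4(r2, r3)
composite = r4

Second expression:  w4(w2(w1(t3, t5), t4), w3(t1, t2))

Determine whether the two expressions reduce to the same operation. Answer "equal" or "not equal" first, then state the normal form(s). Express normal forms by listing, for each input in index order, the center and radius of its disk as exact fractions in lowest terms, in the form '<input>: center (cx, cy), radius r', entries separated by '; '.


equal: each reduces to t1: center (-1/12, 1/2), radius 1/36; t2: center (-1/12, 5/12), radius 1/42; t3: center (-1/10, 13/240), radius 1/600; t4: center (-1/10, -1/10), radius 1/50; t5: center (-23/240, 7/120), radius 1/600

Reducing the first expression gives t1: center (-1/12, 1/2), radius 1/36; t2: center (-1/12, 5/12), radius 1/42; t3: center (-1/10, 13/240), radius 1/600; t4: center (-1/10, -1/10), radius 1/50; t5: center (-23/240, 7/120), radius 1/600
Reducing the second expression gives t1: center (-1/12, 1/2), radius 1/36; t2: center (-1/12, 5/12), radius 1/42; t3: center (-1/10, 13/240), radius 1/600; t4: center (-1/10, -1/10), radius 1/50; t5: center (-23/240, 7/120), radius 1/600
The normal forms match — equal.


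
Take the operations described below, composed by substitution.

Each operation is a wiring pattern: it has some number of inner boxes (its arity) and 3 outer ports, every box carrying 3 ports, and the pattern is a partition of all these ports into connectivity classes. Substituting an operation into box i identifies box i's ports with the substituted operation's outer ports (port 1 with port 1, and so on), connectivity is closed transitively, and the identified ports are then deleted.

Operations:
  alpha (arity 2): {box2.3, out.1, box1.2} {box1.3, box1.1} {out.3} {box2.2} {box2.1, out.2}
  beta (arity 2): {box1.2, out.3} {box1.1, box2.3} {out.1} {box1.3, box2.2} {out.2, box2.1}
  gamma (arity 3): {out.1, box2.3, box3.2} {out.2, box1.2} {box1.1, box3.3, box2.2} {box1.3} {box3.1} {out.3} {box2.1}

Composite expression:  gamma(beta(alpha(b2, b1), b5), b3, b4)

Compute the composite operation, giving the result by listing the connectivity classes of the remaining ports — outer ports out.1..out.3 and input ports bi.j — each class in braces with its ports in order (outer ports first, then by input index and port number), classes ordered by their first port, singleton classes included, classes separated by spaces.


{out.1, b3.3, b4.2} {out.2, b5.1} {out.3} {b1.1} {b1.2} {b1.3, b2.2, b5.3} {b2.1, b2.3} {b3.1} {b3.2, b4.3} {b4.1} {b5.2}

Reachability decides: close wires over gamma-identified ports.
the subtree at alpha composes to {out.1, b1.3, b2.2} {out.2, b1.1} {out.3} {b1.2} {b2.1, b2.3} on (b2, b1); out.j = own outer ports
the subtree at beta composes to {out.1} {out.2, b5.1} {out.3, b1.1} {b1.2} {b1.3, b2.2, b5.3} {b2.1, b2.3} {b5.2} on (b2, b1, b5); out.j = own outer ports
the subtree at gamma composes to {out.1, b3.3, b4.2} {out.2, b5.1} {out.3} {b1.1} {b1.2} {b1.3, b2.2, b5.3} {b2.1, b2.3} {b3.1} {b3.2, b4.3} {b4.1} {b5.2} on (b2, b1, b5, b3, b4); out.j = own outer ports


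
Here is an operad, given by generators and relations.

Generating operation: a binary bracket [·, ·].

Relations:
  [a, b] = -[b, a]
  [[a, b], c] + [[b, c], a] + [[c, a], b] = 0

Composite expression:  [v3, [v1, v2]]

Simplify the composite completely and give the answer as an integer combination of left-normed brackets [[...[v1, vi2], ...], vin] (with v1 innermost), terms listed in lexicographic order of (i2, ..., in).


Antisymmetry and Jacobi reduce to v1-anchored left-normed brackets.
Composite bracket: [v3, [v1, v2]]
Expanding via [a, b] = ab - ba: 4 signed words (2^2 = 4).
Collect the words opening with v1:
  v1v2v3 appears with sign -1, giving the term -[[v1, v2], v3]

-[[v1, v2], v3]


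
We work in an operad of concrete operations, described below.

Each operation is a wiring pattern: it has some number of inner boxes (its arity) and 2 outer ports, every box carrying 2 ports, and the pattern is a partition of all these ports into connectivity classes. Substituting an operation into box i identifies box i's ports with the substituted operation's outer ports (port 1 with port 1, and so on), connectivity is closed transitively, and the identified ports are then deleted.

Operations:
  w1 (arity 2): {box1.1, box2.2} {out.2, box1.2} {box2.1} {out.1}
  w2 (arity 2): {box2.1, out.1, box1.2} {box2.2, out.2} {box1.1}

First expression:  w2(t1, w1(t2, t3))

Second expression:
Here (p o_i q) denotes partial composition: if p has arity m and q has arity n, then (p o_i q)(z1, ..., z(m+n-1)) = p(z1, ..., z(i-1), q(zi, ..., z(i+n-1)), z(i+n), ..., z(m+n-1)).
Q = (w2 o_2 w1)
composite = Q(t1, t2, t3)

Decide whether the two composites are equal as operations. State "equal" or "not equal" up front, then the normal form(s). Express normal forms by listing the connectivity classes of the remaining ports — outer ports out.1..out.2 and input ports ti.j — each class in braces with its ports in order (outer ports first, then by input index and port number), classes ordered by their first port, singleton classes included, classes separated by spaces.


equal — both sides give {out.1, t1.2} {out.2, t2.2} {t1.1} {t2.1, t3.2} {t3.1}

In normal form, the first expression is {out.1, t1.2} {out.2, t2.2} {t1.1} {t2.1, t3.2} {t3.1}
In normal form, the second expression is {out.1, t1.2} {out.2, t2.2} {t1.1} {t2.1, t3.2} {t3.1}
The forms coincide; equal.


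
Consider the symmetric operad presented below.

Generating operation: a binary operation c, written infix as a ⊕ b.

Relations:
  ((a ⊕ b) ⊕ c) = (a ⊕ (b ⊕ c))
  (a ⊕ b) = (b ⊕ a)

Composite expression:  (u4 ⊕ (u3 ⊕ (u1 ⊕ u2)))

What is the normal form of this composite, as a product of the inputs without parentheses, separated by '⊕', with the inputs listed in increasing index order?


u1 ⊕ u2 ⊕ u3 ⊕ u4

Key point: c commutes, so take the u-inputs in any fixed order.
(u1 ⊕ u2) collapses to u1 ⊕ u2
(u3 ⊕ (u1 ⊕ u2)) collapses to u3 ⊕ u1 ⊕ u2
(u4 ⊕ (u3 ⊕ (u1 ⊕ u2))) collapses to u4 ⊕ u3 ⊕ u1 ⊕ u2
commutativity sorts the factors: u1 ⊕ u2 ⊕ u3 ⊕ u4


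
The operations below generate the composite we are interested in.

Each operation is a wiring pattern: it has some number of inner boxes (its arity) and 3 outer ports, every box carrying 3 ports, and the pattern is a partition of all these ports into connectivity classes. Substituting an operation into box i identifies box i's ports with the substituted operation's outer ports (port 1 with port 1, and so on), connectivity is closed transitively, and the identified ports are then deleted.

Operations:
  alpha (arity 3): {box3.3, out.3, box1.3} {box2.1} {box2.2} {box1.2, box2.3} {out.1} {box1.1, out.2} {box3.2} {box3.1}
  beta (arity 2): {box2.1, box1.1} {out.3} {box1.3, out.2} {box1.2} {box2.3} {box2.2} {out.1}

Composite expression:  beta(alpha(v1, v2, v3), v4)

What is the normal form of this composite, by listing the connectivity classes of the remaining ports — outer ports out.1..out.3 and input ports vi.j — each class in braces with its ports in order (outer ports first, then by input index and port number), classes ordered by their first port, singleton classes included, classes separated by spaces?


{out.1} {out.2, v1.3, v3.3} {out.3} {v1.1} {v1.2, v2.3} {v2.1} {v2.2} {v3.1} {v3.2} {v4.1} {v4.2} {v4.3}


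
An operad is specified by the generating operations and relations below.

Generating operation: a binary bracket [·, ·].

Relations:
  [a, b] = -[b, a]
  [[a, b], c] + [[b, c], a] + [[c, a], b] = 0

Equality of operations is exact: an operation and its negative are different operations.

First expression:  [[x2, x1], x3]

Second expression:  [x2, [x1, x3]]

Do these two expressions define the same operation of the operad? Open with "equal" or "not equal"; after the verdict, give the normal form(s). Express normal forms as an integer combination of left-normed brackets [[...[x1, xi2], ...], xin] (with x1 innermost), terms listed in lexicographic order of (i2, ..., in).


In normal form, the first expression is -[[x1, x2], x3]
In normal form, the second expression is -[[x1, x3], x2]
Different reductions; not equal.

not equal — first -[[x1, x2], x3], second -[[x1, x3], x2]


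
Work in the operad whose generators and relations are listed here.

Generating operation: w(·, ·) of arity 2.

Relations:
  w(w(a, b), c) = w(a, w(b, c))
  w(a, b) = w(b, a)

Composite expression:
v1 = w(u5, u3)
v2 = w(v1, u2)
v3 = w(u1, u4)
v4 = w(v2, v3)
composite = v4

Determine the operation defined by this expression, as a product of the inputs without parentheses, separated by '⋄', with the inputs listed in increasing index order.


u1 ⋄ u2 ⋄ u3 ⋄ u4 ⋄ u5


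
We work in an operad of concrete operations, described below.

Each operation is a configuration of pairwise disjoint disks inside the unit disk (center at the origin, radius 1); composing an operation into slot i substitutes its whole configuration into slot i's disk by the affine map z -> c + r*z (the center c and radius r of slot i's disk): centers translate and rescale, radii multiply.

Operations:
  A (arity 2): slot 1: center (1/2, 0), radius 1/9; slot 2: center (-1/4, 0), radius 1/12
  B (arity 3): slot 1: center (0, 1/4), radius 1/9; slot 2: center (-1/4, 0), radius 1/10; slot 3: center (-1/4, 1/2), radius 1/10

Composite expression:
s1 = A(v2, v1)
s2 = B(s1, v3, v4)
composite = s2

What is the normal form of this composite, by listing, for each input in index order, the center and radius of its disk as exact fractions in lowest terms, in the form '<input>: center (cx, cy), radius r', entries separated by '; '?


v1: center (-1/36, 1/4), radius 1/108; v2: center (1/18, 1/4), radius 1/81; v3: center (-1/4, 0), radius 1/10; v4: center (-1/4, 1/2), radius 1/10

Nesting under B composes maps z -> c + r*z down each v-path.
for v2, the 2-step affine chain lands on center (1/18, 1/4), radius 1/81
for v1, the 2-step affine chain lands on center (-1/36, 1/4), radius 1/108
for v3, the 1-step affine chain lands on center (-1/4, 0), radius 1/10
for v4, the 1-step affine chain lands on center (-1/4, 1/2), radius 1/10


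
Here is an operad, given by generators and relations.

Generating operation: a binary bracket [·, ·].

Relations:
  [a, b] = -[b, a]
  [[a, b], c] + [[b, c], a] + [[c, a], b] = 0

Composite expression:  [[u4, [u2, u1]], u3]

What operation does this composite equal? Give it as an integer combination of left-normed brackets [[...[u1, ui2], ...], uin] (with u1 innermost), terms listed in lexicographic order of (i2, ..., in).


Skip Jacobi rewriting: expand, keep u1-initial words, read off terms.
Composite bracket: [[u4, [u2, u1]], u3]
Under [a, b] = ab - ba we get 8 signed associative words (2^3 = 8).
Keep just the words that open with u1:
  word u1u2u4u3 has sign +1, contributing +[[[u1, u2], u4], u3]

[[[u1, u2], u4], u3]


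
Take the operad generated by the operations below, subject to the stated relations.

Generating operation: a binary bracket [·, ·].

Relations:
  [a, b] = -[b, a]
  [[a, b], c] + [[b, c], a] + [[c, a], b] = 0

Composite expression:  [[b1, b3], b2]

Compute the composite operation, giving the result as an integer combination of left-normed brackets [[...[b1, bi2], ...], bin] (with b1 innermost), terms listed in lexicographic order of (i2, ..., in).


[[b1, b3], b2]

In the tensor algebra, words opening b1 carry the b1-anchored form.
Composite bracket: [[b1, b3], b2]
Under [a, b] = ab - ba we get 4 signed associative words (2^2 = 4).
Only words starting with b1 matter:
  from b1b3b2, sign +1: term +[[b1, b3], b2]


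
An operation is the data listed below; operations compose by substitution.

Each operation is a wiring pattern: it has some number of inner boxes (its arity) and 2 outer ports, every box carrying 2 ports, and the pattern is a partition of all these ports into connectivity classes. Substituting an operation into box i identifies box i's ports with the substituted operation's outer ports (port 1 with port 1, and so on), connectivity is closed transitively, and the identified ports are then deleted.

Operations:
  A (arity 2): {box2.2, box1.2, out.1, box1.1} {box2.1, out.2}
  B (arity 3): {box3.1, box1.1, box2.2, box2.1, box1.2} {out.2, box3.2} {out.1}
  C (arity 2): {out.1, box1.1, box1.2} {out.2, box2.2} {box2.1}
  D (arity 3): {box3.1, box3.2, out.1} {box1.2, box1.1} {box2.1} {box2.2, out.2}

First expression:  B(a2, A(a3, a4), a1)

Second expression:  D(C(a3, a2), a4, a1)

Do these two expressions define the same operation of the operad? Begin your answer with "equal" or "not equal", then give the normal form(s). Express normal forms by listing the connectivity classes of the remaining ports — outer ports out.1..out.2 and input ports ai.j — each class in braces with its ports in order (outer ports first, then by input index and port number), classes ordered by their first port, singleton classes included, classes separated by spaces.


The first expression, normalized: {out.1} {out.2, a1.2} {a1.1, a2.1, a2.2, a3.1, a3.2, a4.1, a4.2}
The second expression, normalized: {out.1, a1.1, a1.2} {out.2, a4.2} {a2.1} {a2.2, a3.1, a3.2} {a4.1}
The forms do not match — not equal.

not equal — first {out.1} {out.2, a1.2} {a1.1, a2.1, a2.2, a3.1, a3.2, a4.1, a4.2}, second {out.1, a1.1, a1.2} {out.2, a4.2} {a2.1} {a2.2, a3.1, a3.2} {a4.1}


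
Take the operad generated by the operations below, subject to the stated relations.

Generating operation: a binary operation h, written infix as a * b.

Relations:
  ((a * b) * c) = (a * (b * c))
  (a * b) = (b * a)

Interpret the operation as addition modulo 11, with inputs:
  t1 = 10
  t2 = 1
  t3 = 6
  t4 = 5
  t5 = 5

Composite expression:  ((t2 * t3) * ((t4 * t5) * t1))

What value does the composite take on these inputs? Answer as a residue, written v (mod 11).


(t2 * t3) = 7
(t4 * t5) = 10
((t4 * t5) * t1) = 9
((t2 * t3) * ((t4 * t5) * t1)) = 5

5 (mod 11)


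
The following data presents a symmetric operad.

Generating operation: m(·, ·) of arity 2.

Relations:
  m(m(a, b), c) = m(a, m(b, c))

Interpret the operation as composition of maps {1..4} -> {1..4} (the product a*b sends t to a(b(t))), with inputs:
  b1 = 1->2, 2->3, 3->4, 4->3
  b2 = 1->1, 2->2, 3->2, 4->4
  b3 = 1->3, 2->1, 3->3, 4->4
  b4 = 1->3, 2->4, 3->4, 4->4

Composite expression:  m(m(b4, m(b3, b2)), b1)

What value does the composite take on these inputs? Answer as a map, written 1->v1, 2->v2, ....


m(b3, b2) = 1->3, 2->1, 3->1, 4->4
m(b4, m(b3, b2)) = 1->4, 2->3, 3->3, 4->4
m(m(b4, m(b3, b2)), b1) = 1->3, 2->3, 3->4, 4->3

1->3, 2->3, 3->4, 4->3


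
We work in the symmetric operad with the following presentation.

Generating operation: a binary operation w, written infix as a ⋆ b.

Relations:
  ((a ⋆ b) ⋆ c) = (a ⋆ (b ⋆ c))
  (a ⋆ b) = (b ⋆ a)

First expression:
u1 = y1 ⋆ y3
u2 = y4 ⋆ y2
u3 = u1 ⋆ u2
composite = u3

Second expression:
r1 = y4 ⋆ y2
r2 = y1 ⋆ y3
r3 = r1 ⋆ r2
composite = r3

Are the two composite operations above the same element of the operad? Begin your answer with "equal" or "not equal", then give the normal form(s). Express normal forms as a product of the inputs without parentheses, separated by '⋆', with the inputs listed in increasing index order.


equal: each reduces to y1 ⋆ y2 ⋆ y3 ⋆ y4

The first expression, normalized: y1 ⋆ y2 ⋆ y3 ⋆ y4
The second expression, normalized: y1 ⋆ y2 ⋆ y3 ⋆ y4
One common form — equal.


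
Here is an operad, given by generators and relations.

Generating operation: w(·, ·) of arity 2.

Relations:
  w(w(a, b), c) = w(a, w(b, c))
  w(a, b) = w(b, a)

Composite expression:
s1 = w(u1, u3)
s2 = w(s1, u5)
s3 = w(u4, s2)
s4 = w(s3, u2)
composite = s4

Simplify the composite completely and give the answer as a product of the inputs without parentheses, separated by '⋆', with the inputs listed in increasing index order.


u1 ⋆ u2 ⋆ u3 ⋆ u4 ⋆ u5

Reordering under w is free, so list the u-inputs canonically.
w(u1, u3) flattens to u1 ⋆ u3
w(w(u1, u3), u5) flattens to u1 ⋆ u3 ⋆ u5
w(u4, w(w(u1, u3), u5)) flattens to u4 ⋆ u1 ⋆ u3 ⋆ u5
w(w(u4, w(w(u1, u3), u5)), u2) flattens to u4 ⋆ u1 ⋆ u3 ⋆ u5 ⋆ u2
rearranged into index order: u1 ⋆ u2 ⋆ u3 ⋆ u4 ⋆ u5


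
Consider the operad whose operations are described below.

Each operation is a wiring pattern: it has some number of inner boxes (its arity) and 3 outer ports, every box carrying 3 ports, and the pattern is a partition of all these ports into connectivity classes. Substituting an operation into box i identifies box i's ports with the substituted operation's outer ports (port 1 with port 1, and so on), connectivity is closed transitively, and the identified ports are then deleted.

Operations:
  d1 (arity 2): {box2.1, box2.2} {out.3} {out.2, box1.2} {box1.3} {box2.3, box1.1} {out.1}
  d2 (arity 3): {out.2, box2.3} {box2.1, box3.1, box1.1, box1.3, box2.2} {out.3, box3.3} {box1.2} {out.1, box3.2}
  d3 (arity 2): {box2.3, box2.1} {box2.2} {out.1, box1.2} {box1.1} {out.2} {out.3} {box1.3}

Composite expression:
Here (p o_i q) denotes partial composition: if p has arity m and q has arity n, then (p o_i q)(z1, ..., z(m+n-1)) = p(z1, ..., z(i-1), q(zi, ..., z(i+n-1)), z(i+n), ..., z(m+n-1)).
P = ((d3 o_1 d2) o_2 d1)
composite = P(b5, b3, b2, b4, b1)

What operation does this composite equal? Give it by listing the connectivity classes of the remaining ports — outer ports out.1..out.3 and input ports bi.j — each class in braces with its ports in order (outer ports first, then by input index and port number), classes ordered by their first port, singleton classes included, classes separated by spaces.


{out.1} {out.2} {out.3} {b1.1, b1.3} {b1.2} {b2.1, b2.2} {b2.3, b3.1} {b3.2, b4.1, b5.1, b5.3} {b3.3} {b4.2} {b4.3} {b5.2}


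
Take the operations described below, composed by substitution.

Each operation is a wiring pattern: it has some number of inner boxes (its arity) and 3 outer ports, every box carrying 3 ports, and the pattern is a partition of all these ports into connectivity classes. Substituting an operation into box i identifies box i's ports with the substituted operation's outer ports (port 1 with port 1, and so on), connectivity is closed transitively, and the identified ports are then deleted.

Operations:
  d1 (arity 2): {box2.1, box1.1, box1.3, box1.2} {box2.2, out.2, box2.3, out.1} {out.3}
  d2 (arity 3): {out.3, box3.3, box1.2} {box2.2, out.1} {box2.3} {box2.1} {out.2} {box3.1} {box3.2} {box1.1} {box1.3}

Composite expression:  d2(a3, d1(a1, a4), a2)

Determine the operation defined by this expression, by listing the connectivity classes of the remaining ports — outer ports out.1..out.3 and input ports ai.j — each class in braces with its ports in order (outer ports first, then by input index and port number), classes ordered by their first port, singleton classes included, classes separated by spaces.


{out.1, a4.2, a4.3} {out.2} {out.3, a2.3, a3.2} {a1.1, a1.2, a1.3, a4.1} {a2.1} {a2.2} {a3.1} {a3.3}

Treat the ports identified at d2 as solder joints: merge, then drop.
through d1, on inputs (a1, a4): {out.1, out.2, a4.2, a4.3} {out.3} {a1.1, a1.2, a1.3, a4.1} (out.j = stage outer ports)
through d2, on inputs (a3, a1, a4, a2): {out.1, a4.2, a4.3} {out.2} {out.3, a2.3, a3.2} {a1.1, a1.2, a1.3, a4.1} {a2.1} {a2.2} {a3.1} {a3.3} (out.j = stage outer ports)


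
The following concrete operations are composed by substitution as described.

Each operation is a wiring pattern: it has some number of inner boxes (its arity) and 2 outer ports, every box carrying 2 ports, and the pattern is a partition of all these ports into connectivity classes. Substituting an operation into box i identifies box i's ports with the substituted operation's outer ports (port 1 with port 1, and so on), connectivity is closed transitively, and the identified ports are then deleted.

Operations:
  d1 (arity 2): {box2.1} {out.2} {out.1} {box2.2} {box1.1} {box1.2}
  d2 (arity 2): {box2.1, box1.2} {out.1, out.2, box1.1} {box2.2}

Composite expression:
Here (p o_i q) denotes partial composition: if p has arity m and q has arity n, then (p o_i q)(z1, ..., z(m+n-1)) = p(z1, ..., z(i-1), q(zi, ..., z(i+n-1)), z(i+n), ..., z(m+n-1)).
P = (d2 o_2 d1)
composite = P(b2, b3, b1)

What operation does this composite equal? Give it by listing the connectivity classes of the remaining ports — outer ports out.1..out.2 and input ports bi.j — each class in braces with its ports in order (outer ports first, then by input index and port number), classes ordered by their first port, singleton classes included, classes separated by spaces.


Reachability decides: close wires over d2-identified ports.
the subtree at d1 composes to {out.1} {out.2} {b1.1} {b1.2} {b3.1} {b3.2} on (b3, b1); out.j = own outer ports
the subtree at d2 composes to {out.1, out.2, b2.1} {b1.1} {b1.2} {b2.2} {b3.1} {b3.2} on (b2, b3, b1); out.j = own outer ports

{out.1, out.2, b2.1} {b1.1} {b1.2} {b2.2} {b3.1} {b3.2}


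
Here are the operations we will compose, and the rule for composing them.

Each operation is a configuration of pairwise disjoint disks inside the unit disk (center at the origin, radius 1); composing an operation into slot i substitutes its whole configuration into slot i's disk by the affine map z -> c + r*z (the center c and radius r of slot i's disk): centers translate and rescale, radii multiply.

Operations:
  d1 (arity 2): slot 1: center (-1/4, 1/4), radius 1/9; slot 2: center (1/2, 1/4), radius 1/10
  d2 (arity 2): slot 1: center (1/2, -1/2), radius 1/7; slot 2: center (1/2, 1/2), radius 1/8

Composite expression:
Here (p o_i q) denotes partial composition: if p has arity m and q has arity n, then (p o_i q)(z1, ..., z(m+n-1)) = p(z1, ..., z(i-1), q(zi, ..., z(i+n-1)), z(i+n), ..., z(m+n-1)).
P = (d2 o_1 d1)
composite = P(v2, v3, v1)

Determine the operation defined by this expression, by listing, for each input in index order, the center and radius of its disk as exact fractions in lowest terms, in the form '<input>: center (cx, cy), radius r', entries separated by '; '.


v1: center (1/2, 1/2), radius 1/8; v2: center (13/28, -13/28), radius 1/63; v3: center (4/7, -13/28), radius 1/70

Only the slot chain above each v matters under d2; compose those maps.
tracing v2 down its 2-map path: center (13/28, -13/28), radius 1/63
tracing v3 down its 2-map path: center (4/7, -13/28), radius 1/70
tracing v1 down its 1-map path: center (1/2, 1/2), radius 1/8


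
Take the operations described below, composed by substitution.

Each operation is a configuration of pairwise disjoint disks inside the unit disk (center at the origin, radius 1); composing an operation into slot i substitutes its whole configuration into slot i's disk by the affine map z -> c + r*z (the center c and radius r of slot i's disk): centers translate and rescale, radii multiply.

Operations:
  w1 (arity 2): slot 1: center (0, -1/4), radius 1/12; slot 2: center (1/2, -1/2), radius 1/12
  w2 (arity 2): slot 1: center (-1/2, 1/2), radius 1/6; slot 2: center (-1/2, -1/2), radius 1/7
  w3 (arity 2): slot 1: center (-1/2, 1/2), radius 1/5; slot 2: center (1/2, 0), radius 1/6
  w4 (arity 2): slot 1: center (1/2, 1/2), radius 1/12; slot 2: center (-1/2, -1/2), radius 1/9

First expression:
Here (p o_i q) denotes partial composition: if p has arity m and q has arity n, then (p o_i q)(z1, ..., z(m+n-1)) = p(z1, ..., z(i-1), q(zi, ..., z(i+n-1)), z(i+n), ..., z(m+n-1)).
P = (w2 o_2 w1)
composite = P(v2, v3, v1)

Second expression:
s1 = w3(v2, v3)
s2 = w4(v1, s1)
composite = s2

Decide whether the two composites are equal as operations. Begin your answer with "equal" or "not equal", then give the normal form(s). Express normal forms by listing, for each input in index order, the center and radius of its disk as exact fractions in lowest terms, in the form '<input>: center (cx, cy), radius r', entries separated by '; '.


not equal; the first gives v1: center (-3/7, -4/7), radius 1/84; v2: center (-1/2, 1/2), radius 1/6; v3: center (-1/2, -15/28), radius 1/84 and the second v1: center (1/2, 1/2), radius 1/12; v2: center (-5/9, -4/9), radius 1/45; v3: center (-4/9, -1/2), radius 1/54

The first expression reduces to v1: center (-3/7, -4/7), radius 1/84; v2: center (-1/2, 1/2), radius 1/6; v3: center (-1/2, -15/28), radius 1/84
The second expression reduces to v1: center (1/2, 1/2), radius 1/12; v2: center (-5/9, -4/9), radius 1/45; v3: center (-4/9, -1/2), radius 1/54
No match — not equal.


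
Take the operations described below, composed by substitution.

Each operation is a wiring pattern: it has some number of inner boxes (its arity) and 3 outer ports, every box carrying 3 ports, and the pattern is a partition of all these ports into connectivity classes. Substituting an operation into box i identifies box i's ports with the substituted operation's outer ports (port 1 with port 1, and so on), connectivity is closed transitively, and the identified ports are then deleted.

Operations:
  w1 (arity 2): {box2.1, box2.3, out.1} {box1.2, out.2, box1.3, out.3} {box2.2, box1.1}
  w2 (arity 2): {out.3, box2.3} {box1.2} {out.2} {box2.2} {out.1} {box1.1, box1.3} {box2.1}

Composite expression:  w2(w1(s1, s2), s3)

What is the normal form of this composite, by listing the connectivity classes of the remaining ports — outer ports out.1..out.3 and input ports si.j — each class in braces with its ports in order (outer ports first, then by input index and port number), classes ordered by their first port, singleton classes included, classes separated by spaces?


{out.1} {out.2} {out.3, s3.3} {s1.1, s2.2} {s1.2, s1.3, s2.1, s2.3} {s3.1} {s3.2}

Two ports join when wires chain via w2-identified ports.
stage w1: inputs (s1, s2), connectivity {out.1, s2.1, s2.3} {out.2, out.3, s1.2, s1.3} {s1.1, s2.2}, out.j its boundary
stage w2: inputs (s1, s2, s3), connectivity {out.1} {out.2} {out.3, s3.3} {s1.1, s2.2} {s1.2, s1.3, s2.1, s2.3} {s3.1} {s3.2}, out.j its boundary


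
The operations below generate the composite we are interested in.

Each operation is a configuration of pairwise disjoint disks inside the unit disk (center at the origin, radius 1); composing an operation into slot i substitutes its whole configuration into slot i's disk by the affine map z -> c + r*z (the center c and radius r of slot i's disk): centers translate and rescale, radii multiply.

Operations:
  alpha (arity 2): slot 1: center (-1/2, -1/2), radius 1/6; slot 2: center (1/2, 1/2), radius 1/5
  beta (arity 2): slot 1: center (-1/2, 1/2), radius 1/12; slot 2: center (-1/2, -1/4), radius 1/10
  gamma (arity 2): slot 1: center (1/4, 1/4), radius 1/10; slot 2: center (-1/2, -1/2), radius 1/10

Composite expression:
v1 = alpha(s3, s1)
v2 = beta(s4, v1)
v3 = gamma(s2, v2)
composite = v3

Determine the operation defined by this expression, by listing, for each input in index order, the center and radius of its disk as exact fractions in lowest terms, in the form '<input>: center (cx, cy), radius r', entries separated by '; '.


s1: center (-109/200, -13/25), radius 1/500; s2: center (1/4, 1/4), radius 1/10; s3: center (-111/200, -53/100), radius 1/600; s4: center (-11/20, -9/20), radius 1/120

Nesting under gamma composes maps z -> c + r*z down each s-path.
input s2: composing its 1 substitution step yields center (1/4, 1/4), radius 1/10
input s4: composing its 2 substitution steps yields center (-11/20, -9/20), radius 1/120
input s3: composing its 3 substitution steps yields center (-111/200, -53/100), radius 1/600
input s1: composing its 3 substitution steps yields center (-109/200, -13/25), radius 1/500


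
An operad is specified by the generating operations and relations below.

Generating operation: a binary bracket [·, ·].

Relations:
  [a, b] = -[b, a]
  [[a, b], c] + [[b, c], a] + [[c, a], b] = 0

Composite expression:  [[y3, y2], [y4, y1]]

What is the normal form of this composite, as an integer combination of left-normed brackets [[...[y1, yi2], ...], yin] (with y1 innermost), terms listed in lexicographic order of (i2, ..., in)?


Antisymmetry and Jacobi reduce to y1-anchored left-normed brackets.
Composite bracket: [[y3, y2], [y4, y1]]
Expanding via [a, b] = ab - ba: 8 signed words (2^3 = 8).
Only words starting with y1 matter:
  the word y1y4y2y3 carries sign -1 and contributes -[[[y1, y4], y2], y3]
  the word y1y4y3y2 carries sign +1 and contributes +[[[y1, y4], y3], y2]

-[[[y1, y4], y2], y3] + [[[y1, y4], y3], y2]


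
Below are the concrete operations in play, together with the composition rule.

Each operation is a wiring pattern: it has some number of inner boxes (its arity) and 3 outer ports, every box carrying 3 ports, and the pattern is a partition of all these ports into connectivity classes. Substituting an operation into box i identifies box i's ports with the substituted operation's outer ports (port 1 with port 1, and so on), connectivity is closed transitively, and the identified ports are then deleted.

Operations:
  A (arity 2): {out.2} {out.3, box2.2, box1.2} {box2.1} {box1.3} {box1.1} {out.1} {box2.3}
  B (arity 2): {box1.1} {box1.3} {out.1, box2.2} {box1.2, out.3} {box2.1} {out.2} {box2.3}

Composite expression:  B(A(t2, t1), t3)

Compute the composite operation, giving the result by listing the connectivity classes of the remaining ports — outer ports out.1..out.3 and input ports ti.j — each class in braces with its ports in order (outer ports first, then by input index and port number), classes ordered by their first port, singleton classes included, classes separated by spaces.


{out.1, t3.2} {out.2} {out.3} {t1.1} {t1.2, t2.2} {t1.3} {t2.1} {t2.3} {t3.1} {t3.3}

After gluing at B, chains via deleted ports link the t-ports.
through A, on inputs (t2, t1): {out.1} {out.2} {out.3, t1.2, t2.2} {t1.1} {t1.3} {t2.1} {t2.3} (out.j = stage outer ports)
through B, on inputs (t2, t1, t3): {out.1, t3.2} {out.2} {out.3} {t1.1} {t1.2, t2.2} {t1.3} {t2.1} {t2.3} {t3.1} {t3.3} (out.j = stage outer ports)


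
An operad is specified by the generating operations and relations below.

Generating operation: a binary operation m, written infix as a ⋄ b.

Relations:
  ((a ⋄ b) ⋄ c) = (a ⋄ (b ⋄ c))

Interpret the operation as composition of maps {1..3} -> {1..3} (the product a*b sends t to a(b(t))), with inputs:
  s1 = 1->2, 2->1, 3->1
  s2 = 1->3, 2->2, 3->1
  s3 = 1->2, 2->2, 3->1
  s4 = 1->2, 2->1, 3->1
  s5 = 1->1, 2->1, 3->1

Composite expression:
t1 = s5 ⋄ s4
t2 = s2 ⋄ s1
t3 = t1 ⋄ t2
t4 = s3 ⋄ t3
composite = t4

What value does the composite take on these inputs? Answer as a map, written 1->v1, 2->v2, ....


1->2, 2->2, 3->2

(s5 ⋄ s4) = 1->1, 2->1, 3->1
(s2 ⋄ s1) = 1->2, 2->3, 3->3
((s5 ⋄ s4) ⋄ (s2 ⋄ s1)) = 1->1, 2->1, 3->1
(s3 ⋄ ((s5 ⋄ s4) ⋄ (s2 ⋄ s1))) = 1->2, 2->2, 3->2


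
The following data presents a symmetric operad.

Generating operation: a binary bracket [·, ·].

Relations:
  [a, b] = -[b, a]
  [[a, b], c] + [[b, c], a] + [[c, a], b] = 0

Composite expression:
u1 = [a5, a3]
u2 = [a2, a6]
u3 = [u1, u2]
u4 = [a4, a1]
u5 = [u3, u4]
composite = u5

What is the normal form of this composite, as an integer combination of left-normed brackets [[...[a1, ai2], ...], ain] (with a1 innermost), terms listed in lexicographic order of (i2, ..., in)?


[[[[[a1, a4], a2], a6], a3], a5] - [[[[[a1, a4], a2], a6], a5], a3] - [[[[[a1, a4], a3], a5], a2], a6] + [[[[[a1, a4], a3], a5], a6], a2] + [[[[[a1, a4], a5], a3], a2], a6] - [[[[[a1, a4], a5], a3], a6], a2] - [[[[[a1, a4], a6], a2], a3], a5] + [[[[[a1, a4], a6], a2], a5], a3]

Left-normed coefficients sit on the a1-initial expansion words.
Composite bracket: [[[a5, a3], [a2, a6]], [a4, a1]]
Under [a, b] = ab - ba we get 32 signed associative words (2^5 = 32).
Keep just the words that open with a1:
  sign of a1a4a2a6a3a5 is +1, so it contributes +[[[[[a1, a4], a2], a6], a3], a5]
  sign of a1a4a2a6a5a3 is -1, so it contributes -[[[[[a1, a4], a2], a6], a5], a3]
  sign of a1a4a3a5a2a6 is -1, so it contributes -[[[[[a1, a4], a3], a5], a2], a6]
  sign of a1a4a3a5a6a2 is +1, so it contributes +[[[[[a1, a4], a3], a5], a6], a2]
  sign of a1a4a5a3a2a6 is +1, so it contributes +[[[[[a1, a4], a5], a3], a2], a6]
  sign of a1a4a5a3a6a2 is -1, so it contributes -[[[[[a1, a4], a5], a3], a6], a2]
  sign of a1a4a6a2a3a5 is -1, so it contributes -[[[[[a1, a4], a6], a2], a3], a5]
  sign of a1a4a6a2a5a3 is +1, so it contributes +[[[[[a1, a4], a6], a2], a5], a3]


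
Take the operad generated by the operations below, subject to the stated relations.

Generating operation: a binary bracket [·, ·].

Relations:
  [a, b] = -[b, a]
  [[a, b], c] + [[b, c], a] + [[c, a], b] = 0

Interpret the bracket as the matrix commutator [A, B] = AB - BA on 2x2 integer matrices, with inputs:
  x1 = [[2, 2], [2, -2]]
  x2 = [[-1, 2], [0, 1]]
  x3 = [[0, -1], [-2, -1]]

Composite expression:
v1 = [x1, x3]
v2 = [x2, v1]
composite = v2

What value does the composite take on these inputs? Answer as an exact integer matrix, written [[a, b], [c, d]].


[[20, 20], [20, -20]]

[x1, x3] = [[-2, -6], [10, 2]]
[x2, [x1, x3]] = [[20, 20], [20, -20]]


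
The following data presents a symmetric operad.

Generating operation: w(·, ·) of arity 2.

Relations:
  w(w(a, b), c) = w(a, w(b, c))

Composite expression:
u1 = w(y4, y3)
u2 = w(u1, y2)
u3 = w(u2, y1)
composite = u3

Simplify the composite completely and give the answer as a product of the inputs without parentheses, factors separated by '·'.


y4 · y3 · y2 · y1

Under associativity of w, the answer is the y's in reading order.
w(y4, y3) linearizes to y4 · y3
w(w(y4, y3), y2) linearizes to y4 · y3 · y2
w(w(w(y4, y3), y2), y1) linearizes to y4 · y3 · y2 · y1


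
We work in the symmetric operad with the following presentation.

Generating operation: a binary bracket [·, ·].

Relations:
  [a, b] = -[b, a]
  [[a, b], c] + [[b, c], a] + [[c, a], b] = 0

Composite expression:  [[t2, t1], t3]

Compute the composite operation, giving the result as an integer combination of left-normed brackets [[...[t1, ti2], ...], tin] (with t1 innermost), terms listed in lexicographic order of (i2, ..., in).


-[[t1, t2], t3]

In the tensor algebra, words opening t1 carry the t1-anchored form.
Composite bracket: [[t2, t1], t3]
Each bracket splits as ab - ba, giving 4 signed words (2^2 = 4).
Collect the words opening with t1:
  from t1t2t3, sign -1: term -[[t1, t2], t3]


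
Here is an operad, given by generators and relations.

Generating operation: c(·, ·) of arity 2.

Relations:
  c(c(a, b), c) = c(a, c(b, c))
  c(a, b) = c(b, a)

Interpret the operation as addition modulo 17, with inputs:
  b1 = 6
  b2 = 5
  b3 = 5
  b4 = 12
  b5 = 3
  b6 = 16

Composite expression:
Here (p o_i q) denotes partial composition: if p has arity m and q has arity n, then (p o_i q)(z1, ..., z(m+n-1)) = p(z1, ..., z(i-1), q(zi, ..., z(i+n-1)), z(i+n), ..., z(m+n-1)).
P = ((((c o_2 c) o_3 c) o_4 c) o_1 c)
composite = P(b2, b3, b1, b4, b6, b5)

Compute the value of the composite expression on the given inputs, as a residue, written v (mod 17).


c(b2, b3) = 10
c(b6, b5) = 2
c(b4, c(b6, b5)) = 14
c(b1, c(b4, c(b6, b5))) = 3
c(c(b2, b3), c(b1, c(b4, c(b6, b5)))) = 13

13 (mod 17)


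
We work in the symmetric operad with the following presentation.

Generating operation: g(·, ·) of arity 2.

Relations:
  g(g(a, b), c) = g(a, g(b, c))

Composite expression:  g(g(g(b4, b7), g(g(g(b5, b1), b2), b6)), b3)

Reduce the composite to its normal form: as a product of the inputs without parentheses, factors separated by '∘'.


b4 ∘ b7 ∘ b5 ∘ b1 ∘ b2 ∘ b6 ∘ b3

Associativity of g dissolves the nesting; only the b-input order survives.
g(b4, b7) flattens to b4 ∘ b7
g(b5, b1) flattens to b5 ∘ b1
g(g(b5, b1), b2) flattens to b5 ∘ b1 ∘ b2
g(g(g(b5, b1), b2), b6) flattens to b5 ∘ b1 ∘ b2 ∘ b6
g(g(b4, b7), g(g(g(b5, b1), b2), b6)) flattens to b4 ∘ b7 ∘ b5 ∘ b1 ∘ b2 ∘ b6
g(g(g(b4, b7), g(g(g(b5, b1), b2), b6)), b3) flattens to b4 ∘ b7 ∘ b5 ∘ b1 ∘ b2 ∘ b6 ∘ b3
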